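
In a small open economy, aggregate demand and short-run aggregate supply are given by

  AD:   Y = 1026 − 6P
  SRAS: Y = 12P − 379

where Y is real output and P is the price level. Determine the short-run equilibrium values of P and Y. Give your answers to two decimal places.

P = 78.06, Y = 557.67

Set AD = SRAS: 1026 − 6P = 12P − 379, so 1405 = 18P and P = 78.06.
Substituting into AD, Y = 1026 − 6P = 557.67.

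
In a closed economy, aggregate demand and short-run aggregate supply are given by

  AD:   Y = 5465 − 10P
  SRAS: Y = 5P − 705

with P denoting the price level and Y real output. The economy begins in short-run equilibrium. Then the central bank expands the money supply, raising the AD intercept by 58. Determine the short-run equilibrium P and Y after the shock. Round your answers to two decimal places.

P = 415.20, Y = 1371.00

This is a positive demand shock: AD shifts right.
New AD: Y = 5523 − 10P.
Set AD = SRAS: 5523 − 10P = 5P − 705, so 6228 = 15P and P = 415.20.
Substituting into AD, Y = 1371.00.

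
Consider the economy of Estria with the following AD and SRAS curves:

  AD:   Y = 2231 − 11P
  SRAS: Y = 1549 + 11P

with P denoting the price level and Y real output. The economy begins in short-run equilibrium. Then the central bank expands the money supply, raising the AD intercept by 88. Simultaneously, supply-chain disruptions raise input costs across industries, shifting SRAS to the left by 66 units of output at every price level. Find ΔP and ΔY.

After both shocks: AD is Y = 2319 − 11P and SRAS is Y = 1483 + 11P.
Setting them equal: 836 = 22P, so P = 38.
Y = 2319 − 11·38 = 1901.
Initially P = 31, Y = 1890, so ΔP = +7 and ΔY = +11.

ΔP = +7, ΔY = +11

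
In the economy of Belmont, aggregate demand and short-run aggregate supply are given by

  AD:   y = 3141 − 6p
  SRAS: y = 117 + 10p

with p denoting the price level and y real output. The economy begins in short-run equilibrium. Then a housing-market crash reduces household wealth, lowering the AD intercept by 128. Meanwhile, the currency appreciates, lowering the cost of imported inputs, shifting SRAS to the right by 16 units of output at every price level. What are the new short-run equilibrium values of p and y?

After both shocks: AD is y = 3013 − 6p and SRAS is y = 133 + 10p.
Setting them equal: 2880 = 16p, so p = 180.
y = 3013 − 6·180 = 1933.

p = 180, y = 1933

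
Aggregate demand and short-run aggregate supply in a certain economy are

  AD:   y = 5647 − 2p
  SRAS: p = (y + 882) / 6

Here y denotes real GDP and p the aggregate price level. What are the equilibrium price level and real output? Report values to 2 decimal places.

p = 816.13, y = 4014.75

Rearrange SRAS to y = 6p − 882.
Set AD = SRAS: 5647 − 2p = 6p − 882, so 6529 = 8p and p = 816.13.
Substituting into AD, y = 5647 − 2p = 4014.75.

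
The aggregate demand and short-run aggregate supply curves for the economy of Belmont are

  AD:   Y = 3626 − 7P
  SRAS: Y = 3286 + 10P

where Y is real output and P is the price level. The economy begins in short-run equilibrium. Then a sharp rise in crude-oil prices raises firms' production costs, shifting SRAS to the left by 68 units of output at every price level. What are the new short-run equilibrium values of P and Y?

P = 24, Y = 3458

This is a negative supply shock: SRAS shifts left.
New SRAS: Y = 3218 + 10P.
Set AD = SRAS: 3626 − 7P = 3218 + 10P, so 408 = 17P and P = 24.
Y = 3626 − 7·24 = 3458.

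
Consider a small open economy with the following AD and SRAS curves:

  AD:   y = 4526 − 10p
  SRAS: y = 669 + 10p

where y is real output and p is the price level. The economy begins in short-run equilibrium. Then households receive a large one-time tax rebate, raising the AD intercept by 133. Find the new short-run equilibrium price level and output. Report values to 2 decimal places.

p = 199.50, y = 2664.00

This is a positive demand shock: AD shifts right.
New AD: y = 4659 − 10p.
Set AD = SRAS: 4659 − 10p = 669 + 10p, so 3990 = 20p and p = 199.50.
Substituting into AD, y = 2664.00.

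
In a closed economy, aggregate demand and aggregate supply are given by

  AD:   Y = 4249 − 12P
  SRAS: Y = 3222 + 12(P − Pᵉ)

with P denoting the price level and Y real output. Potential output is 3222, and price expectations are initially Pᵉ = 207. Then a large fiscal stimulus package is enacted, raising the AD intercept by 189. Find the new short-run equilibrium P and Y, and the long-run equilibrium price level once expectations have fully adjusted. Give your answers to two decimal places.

Short run: P = 154.17, Y = 2588.00. Long run: P = 101.33.

AD shifts right: new AD is Y = 4438 − 12P. With Pᵉ = 207, SRAS is Y = 738 + 12P.
Short run: 4438 − 12P = 738 + 12P gives 3700 = 24P, so P = 154.17 and Y = 4438 − 12P = 2588.00.
Y = 2588.00 is below potential 3222; expectations adjust and SRAS shifts right until Y = 3222.
Long run: on the new AD curve, 3222 = 4438 − 12P gives P = 101.33.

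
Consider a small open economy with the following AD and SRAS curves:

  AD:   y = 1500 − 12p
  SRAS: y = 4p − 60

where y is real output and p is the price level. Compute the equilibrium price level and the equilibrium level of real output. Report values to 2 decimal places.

p = 97.50, y = 330.00

Set AD = SRAS: 1500 − 12p = 4p − 60, so 1560 = 16p and p = 97.50.
Substituting into AD, y = 1500 − 12p = 330.00.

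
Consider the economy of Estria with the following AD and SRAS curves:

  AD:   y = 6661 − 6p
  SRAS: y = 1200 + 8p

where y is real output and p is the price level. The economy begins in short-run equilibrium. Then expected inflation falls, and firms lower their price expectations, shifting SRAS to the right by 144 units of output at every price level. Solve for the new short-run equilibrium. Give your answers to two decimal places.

p = 379.79, y = 4382.29

This is a positive supply shock: SRAS shifts right.
New SRAS: y = 1344 + 8p.
Set AD = SRAS: 6661 − 6p = 1344 + 8p, so 5317 = 14p and p = 379.79.
Substituting into AD, y = 4382.29.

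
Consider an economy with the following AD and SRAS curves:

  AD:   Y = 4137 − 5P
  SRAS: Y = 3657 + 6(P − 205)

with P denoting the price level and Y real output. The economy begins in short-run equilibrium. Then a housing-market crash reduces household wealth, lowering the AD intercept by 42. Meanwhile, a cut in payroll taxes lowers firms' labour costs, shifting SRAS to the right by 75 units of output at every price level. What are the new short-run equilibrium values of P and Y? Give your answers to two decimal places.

P = 144.82, Y = 3370.91

After both shocks: AD is Y = 4095 − 5P and SRAS is Y = 2502 + 6P.
Setting them equal: 1593 = 11P, so P = 144.82.
Substituting into AD, Y = 3370.91.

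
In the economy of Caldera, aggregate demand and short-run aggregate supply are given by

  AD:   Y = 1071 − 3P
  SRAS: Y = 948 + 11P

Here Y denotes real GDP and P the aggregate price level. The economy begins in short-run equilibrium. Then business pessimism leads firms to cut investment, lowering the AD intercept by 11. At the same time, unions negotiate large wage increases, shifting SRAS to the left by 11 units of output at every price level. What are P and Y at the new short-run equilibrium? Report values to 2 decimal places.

P = 8.79, Y = 1033.64

After both shocks: AD is Y = 1060 − 3P and SRAS is Y = 937 + 11P.
Setting them equal: 123 = 14P, so P = 8.79.
Substituting into AD, Y = 1033.64.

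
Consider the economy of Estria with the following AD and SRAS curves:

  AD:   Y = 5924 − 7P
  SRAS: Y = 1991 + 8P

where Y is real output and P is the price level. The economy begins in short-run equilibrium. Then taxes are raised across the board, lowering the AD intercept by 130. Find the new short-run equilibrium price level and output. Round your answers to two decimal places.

This is a negative demand shock: AD shifts left.
New AD: Y = 5794 − 7P.
Set AD = SRAS: 5794 − 7P = 1991 + 8P, so 3803 = 15P and P = 253.53.
Substituting into AD, Y = 4019.27.

P = 253.53, Y = 4019.27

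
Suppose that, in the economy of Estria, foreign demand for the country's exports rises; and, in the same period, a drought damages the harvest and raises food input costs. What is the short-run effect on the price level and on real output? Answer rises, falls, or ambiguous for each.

The first event is a positive demand shock: AD shifts right, which by itself pushes P up and Y up.
The second is an adverse supply shock: SRAS shifts left, which by itself pushes P up and Y down.
Both shocks push P up, so P rises. The two shocks push Y in opposite directions, so the effect on Y is ambiguous.

Price level: rises; output: ambiguous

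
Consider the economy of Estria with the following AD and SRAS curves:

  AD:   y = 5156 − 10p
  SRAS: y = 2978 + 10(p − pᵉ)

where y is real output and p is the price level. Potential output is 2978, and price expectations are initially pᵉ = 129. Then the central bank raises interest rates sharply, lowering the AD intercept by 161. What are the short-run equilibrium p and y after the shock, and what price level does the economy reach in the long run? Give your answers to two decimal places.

AD shifts left: new AD is y = 4995 − 10p. With pᵉ = 129, SRAS is y = 1688 + 10p.
Short run: 4995 − 10p = 1688 + 10p gives 3307 = 20p, so p = 165.35 and y = 4995 − 10p = 3341.50.
y = 3341.50 is above potential 2978; expectations adjust and SRAS shifts left until y = 2978.
Long run: on the new AD curve, 2978 = 4995 − 10p gives p = 201.70.

Short run: p = 165.35, y = 3341.50. Long run: p = 201.70.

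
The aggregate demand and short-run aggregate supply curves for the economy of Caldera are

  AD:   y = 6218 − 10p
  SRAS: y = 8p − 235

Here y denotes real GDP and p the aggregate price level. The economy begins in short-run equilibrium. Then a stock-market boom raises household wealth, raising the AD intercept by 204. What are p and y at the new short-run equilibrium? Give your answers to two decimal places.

This is a positive demand shock: AD shifts right.
New AD: y = 6422 − 10p.
Set AD = SRAS: 6422 − 10p = 8p − 235, so 6657 = 18p and p = 369.83.
Substituting into AD, y = 2723.67.

p = 369.83, y = 2723.67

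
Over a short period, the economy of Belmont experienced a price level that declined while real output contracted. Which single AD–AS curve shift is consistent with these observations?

P fell and Y fell. An AD shift moves P and Y in the same direction; an SRAS shift moves them in opposite directions.
Here P and Y moved in the same direction, so the AD curve shifted.
Since Y fell, AD shifted left.

AD shifted left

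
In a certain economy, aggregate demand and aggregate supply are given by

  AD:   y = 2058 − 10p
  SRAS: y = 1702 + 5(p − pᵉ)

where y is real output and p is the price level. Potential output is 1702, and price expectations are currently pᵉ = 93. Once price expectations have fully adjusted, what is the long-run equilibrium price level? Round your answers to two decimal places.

Long-run p = 35.60

Short run: with pᵉ = 93, SRAS is y = 1237 + 5p. Setting AD = SRAS gives 821 = 15p, so p = 54.73 and y = 2058 − 10p = 1510.67.
Output 1510.67 is below potential 1702, so over time expected prices fall and SRAS shifts right until y returns to 1702.
Long run: y = 1702 on the AD curve gives 1702 = 2058 − 10p, so p = 35.60.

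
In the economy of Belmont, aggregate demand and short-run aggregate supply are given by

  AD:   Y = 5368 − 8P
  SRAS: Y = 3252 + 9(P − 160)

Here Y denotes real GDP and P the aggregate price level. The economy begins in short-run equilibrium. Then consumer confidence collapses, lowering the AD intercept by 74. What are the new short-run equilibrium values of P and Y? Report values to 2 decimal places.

P = 204.82, Y = 3655.41

This is a negative demand shock: AD shifts left.
New AD: Y = 5294 − 8P.
SRAS can be written Y = 1812 + 9P.
Set AD = SRAS: 5294 − 8P = 1812 + 9P, so 3482 = 17P and P = 204.82.
Substituting into AD, Y = 3655.41.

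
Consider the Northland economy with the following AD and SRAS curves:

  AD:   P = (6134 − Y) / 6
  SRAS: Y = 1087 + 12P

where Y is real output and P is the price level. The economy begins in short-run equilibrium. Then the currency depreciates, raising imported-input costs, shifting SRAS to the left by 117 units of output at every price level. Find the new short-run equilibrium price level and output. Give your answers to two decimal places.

P = 286.89, Y = 4412.67

This is a negative supply shock: SRAS shifts left.
New SRAS: Y = 970 + 12P.
Set AD = SRAS: 6134 − 6P = 970 + 12P, so 5164 = 18P and P = 286.89.
Substituting into AD, Y = 4412.67.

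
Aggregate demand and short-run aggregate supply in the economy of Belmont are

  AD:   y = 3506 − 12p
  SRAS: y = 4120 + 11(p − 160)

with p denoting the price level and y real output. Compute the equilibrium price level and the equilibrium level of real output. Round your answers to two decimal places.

p = 49.83, y = 2908.09

Write SRAS as y = 4120 + 11p − 1760 = 2360 + 11p.
Set AD = SRAS: 3506 − 12p = 2360 + 11p, so 1146 = 23p and p = 49.83.
Substituting into AD, y = 3506 − 12p = 2908.09.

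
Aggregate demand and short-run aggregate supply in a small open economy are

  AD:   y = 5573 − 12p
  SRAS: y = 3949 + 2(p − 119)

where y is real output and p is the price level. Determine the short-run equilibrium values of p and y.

Write SRAS as y = 3949 + 2p − 238 = 3711 + 2p.
Set AD = SRAS: 5573 − 12p = 3711 + 2p, so 1862 = 14p and p = 133.
Then y = 5573 − 12·133 = 3977.

p = 133, y = 3977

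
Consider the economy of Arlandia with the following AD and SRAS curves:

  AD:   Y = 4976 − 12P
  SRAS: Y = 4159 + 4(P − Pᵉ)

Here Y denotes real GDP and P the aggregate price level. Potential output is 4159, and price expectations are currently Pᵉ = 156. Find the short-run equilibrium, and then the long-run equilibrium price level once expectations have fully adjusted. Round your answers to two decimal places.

Short run: with Pᵉ = 156, SRAS is Y = 3535 + 4P. Setting AD = SRAS gives 1441 = 16P, so P = 90.06 and Y = 4976 − 12P = 3895.25.
Output 3895.25 is below potential 4159, so over time expected prices fall and SRAS shifts right until Y returns to 4159.
Long run: Y = 4159 on the AD curve gives 4159 = 4976 − 12P, so P = 68.08.

Short run: P = 90.06, Y = 3895.25. Long run: P = 68.08.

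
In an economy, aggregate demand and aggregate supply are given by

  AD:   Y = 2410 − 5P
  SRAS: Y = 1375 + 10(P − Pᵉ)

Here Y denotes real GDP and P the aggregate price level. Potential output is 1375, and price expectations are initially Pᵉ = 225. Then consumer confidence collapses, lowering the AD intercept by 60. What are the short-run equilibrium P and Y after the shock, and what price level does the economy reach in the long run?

AD shifts left: new AD is Y = 2350 − 5P. With Pᵉ = 225, SRAS is Y = 10P − 875.
Short run: 2350 − 5P = 10P − 875 gives 3225 = 15P, so P = 215 and Y = 2350 − 5·215 = 1275.
Y = 1275 is below potential 1375; expectations adjust and SRAS shifts right until Y = 1375.
Long run: on the new AD curve, 1375 = 2350 − 5P gives P = 195.

Short run: P = 215, Y = 1275. Long run: P = 195.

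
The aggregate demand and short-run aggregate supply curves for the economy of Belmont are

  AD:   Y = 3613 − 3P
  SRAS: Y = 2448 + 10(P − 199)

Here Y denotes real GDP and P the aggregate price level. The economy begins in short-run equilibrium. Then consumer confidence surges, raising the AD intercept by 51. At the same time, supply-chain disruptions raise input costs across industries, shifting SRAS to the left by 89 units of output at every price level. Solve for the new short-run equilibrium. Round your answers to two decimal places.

After both shocks: AD is Y = 3664 − 3P and SRAS is Y = 369 + 10P.
Setting them equal: 3295 = 13P, so P = 253.46.
Substituting into AD, Y = 2903.62.

P = 253.46, Y = 2903.62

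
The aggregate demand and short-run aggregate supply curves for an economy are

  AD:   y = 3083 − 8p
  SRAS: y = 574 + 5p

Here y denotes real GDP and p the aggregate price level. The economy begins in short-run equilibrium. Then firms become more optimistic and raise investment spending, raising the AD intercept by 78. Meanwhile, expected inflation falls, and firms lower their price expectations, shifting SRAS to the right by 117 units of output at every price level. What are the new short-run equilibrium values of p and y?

After both shocks: AD is y = 3161 − 8p and SRAS is y = 691 + 5p.
Setting them equal: 2470 = 13p, so p = 190.
y = 3161 − 8·190 = 1641.

p = 190, y = 1641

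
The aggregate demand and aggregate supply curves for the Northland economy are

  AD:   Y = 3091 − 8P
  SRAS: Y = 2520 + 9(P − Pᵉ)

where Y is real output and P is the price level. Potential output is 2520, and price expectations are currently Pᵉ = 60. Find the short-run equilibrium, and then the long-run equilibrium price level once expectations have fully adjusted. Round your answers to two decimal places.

Short run: with Pᵉ = 60, SRAS is Y = 1980 + 9P. Setting AD = SRAS gives 1111 = 17P, so P = 65.35 and Y = 3091 − 8P = 2568.18.
Output 2568.18 is above potential 2520, so over time expected prices rise and SRAS shifts left until Y returns to 2520.
Long run: Y = 2520 on the AD curve gives 2520 = 3091 − 8P, so P = 71.38.

Short run: P = 65.35, Y = 2568.18. Long run: P = 71.38.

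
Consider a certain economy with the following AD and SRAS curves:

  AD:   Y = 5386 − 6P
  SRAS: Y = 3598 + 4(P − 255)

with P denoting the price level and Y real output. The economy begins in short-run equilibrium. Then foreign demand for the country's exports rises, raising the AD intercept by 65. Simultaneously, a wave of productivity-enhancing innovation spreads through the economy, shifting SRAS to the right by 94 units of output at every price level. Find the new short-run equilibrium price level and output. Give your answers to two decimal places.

P = 277.90, Y = 3783.60

After both shocks: AD is Y = 5451 − 6P and SRAS is Y = 2672 + 4P.
Setting them equal: 2779 = 10P, so P = 277.90.
Substituting into AD, Y = 3783.60.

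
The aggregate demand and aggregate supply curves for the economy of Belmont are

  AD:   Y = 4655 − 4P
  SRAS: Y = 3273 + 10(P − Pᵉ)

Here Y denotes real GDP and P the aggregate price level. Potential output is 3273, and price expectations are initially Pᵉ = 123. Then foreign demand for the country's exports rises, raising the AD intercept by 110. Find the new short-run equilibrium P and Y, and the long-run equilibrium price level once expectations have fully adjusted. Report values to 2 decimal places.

Short run: P = 194.43, Y = 3987.29. Long run: P = 373.00.

AD shifts right: new AD is Y = 4765 − 4P. With Pᵉ = 123, SRAS is Y = 2043 + 10P.
Short run: 4765 − 4P = 2043 + 10P gives 2722 = 14P, so P = 194.43 and Y = 4765 − 4P = 3987.29.
Y = 3987.29 is above potential 3273; expectations adjust and SRAS shifts left until Y = 3273.
Long run: on the new AD curve, 3273 = 4765 − 4P gives P = 373.00.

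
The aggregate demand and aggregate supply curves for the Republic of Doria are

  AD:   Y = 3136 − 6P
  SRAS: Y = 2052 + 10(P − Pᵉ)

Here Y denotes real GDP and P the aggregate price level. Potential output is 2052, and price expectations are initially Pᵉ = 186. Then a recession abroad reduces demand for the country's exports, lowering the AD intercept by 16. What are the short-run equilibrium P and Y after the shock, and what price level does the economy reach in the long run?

Short run: P = 183, Y = 2022. Long run: P = 178.

AD shifts left: new AD is Y = 3120 − 6P. With Pᵉ = 186, SRAS is Y = 192 + 10P.
Short run: 3120 − 6P = 192 + 10P gives 2928 = 16P, so P = 183 and Y = 3120 − 6·183 = 2022.
Y = 2022 is below potential 2052; expectations adjust and SRAS shifts right until Y = 2052.
Long run: on the new AD curve, 2052 = 3120 − 6P gives P = 178.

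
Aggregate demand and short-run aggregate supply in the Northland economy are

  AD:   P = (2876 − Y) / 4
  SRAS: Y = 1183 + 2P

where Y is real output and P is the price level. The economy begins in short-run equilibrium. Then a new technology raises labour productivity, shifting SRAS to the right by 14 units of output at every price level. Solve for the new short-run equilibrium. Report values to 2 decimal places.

This is a positive supply shock: SRAS shifts right.
New SRAS: Y = 1197 + 2P.
Set AD = SRAS: 2876 − 4P = 1197 + 2P, so 1679 = 6P and P = 279.83.
Substituting into AD, Y = 1756.67.

P = 279.83, Y = 1756.67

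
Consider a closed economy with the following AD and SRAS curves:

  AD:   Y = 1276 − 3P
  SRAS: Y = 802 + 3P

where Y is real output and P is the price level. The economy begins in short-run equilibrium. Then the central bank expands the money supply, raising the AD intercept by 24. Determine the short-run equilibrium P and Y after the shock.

P = 83, Y = 1051

This is a positive demand shock: AD shifts right.
New AD: Y = 1300 − 3P.
Set AD = SRAS: 1300 − 3P = 802 + 3P, so 498 = 6P and P = 83.
Y = 1300 − 3·83 = 1051.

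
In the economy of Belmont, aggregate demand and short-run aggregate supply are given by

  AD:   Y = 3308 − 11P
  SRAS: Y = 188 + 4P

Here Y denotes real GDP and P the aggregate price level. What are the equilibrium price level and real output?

Set AD = SRAS: 3308 − 11P = 188 + 4P, so 3120 = 15P and P = 208.
Then Y = 3308 − 11·208 = 1020.

P = 208, Y = 1020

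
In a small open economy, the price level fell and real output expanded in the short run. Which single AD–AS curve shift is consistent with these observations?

P fell and Y rose. An AD shift moves P and Y in the same direction; an SRAS shift moves them in opposite directions.
Here P and Y moved in opposite directions, so the SRAS curve shifted.
Since Y rose, SRAS shifted right.

SRAS shifted right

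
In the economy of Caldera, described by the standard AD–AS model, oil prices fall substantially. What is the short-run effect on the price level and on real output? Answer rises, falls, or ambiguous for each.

This is a favourable supply shock: SRAS shifts right.
Moving along the downward-sloping AD curve, P falls and Y rises.

Price level: falls; output: rises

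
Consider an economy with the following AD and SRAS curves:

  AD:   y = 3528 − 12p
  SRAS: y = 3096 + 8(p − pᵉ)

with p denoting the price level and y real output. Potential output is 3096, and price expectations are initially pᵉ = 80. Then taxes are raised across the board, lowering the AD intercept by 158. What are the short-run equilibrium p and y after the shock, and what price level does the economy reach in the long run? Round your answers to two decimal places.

Short run: p = 45.70, y = 2821.60. Long run: p = 22.83.

AD shifts left: new AD is y = 3370 − 12p. With pᵉ = 80, SRAS is y = 2456 + 8p.
Short run: 3370 − 12p = 2456 + 8p gives 914 = 20p, so p = 45.70 and y = 3370 − 12p = 2821.60.
y = 2821.60 is below potential 3096; expectations adjust and SRAS shifts right until y = 3096.
Long run: on the new AD curve, 3096 = 3370 − 12p gives p = 22.83.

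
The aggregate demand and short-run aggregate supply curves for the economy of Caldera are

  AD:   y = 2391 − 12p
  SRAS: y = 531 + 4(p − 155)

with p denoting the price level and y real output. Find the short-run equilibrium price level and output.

Write SRAS as y = 531 + 4p − 620 = 4p − 89.
Set AD = SRAS: 2391 − 12p = 4p − 89, so 2480 = 16p and p = 155.
Then y = 2391 − 12·155 = 531.

p = 155, y = 531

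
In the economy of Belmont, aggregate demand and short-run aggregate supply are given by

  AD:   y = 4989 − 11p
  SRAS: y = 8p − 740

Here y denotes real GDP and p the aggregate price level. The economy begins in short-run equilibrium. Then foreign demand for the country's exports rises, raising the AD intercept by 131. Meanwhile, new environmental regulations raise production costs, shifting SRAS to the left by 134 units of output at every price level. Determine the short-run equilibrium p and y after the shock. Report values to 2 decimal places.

After both shocks: AD is y = 5120 − 11p and SRAS is y = 8p − 874.
Setting them equal: 5994 = 19p, so p = 315.47.
Substituting into AD, y = 1649.79.

p = 315.47, y = 1649.79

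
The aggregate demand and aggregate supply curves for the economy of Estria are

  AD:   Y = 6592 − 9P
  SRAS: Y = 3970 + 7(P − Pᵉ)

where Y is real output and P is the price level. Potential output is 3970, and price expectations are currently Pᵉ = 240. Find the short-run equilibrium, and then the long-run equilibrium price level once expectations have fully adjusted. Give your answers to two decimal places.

Short run: with Pᵉ = 240, SRAS is Y = 2290 + 7P. Setting AD = SRAS gives 4302 = 16P, so P = 268.88 and Y = 6592 − 9P = 4172.13.
Output 4172.13 is above potential 3970, so over time expected prices rise and SRAS shifts left until Y returns to 3970.
Long run: Y = 3970 on the AD curve gives 3970 = 6592 − 9P, so P = 291.33.

Short run: P = 268.88, Y = 4172.13. Long run: P = 291.33.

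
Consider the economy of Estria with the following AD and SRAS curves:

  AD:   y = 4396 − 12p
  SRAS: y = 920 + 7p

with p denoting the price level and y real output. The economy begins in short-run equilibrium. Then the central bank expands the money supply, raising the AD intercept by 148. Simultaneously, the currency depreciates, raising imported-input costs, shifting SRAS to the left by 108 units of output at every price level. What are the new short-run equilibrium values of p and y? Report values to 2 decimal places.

After both shocks: AD is y = 4544 − 12p and SRAS is y = 812 + 7p.
Setting them equal: 3732 = 19p, so p = 196.42.
Substituting into AD, y = 2186.95.

p = 196.42, y = 2186.95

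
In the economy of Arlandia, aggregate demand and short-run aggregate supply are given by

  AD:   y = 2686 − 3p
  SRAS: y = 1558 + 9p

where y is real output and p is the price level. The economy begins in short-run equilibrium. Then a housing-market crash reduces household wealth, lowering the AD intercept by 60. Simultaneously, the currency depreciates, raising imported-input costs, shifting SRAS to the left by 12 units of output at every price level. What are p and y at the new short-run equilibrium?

p = 90, y = 2356

After both shocks: AD is y = 2626 − 3p and SRAS is y = 1546 + 9p.
Setting them equal: 1080 = 12p, so p = 90.
y = 2626 − 3·90 = 2356.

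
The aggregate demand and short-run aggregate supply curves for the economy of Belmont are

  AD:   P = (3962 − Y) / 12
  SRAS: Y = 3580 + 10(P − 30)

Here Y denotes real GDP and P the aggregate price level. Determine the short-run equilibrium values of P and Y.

Write SRAS as Y = 3580 + 10P − 300 = 3280 + 10P.
Rearrange AD to Y = 3962 − 12P.
Set AD = SRAS: 3962 − 12P = 3280 + 10P, so 682 = 22P and P = 31.
Then Y = 3962 − 12·31 = 3590.

P = 31, Y = 3590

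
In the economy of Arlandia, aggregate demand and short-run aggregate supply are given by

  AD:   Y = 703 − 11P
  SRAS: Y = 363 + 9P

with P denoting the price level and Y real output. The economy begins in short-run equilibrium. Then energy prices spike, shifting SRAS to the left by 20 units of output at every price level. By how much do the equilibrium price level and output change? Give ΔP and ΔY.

This is a negative supply shock: SRAS shifts left.
New SRAS: Y = 343 + 9P.
Set AD = SRAS: 703 − 11P = 343 + 9P, so 360 = 20P and P = 18.
Y = 703 − 11·18 = 505.
Initially P = 17, Y = 516, so ΔP = +1 and ΔY = -11.

ΔP = +1, ΔY = -11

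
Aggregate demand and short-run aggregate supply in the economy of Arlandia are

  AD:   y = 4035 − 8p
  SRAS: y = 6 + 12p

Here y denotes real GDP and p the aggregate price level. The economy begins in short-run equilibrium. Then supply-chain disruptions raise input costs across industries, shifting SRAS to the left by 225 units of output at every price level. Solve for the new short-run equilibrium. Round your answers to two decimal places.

This is a negative supply shock: SRAS shifts left.
New SRAS: y = 12p − 219.
Set AD = SRAS: 4035 − 8p = 12p − 219, so 4254 = 20p and p = 212.70.
Substituting into AD, y = 2333.40.

p = 212.70, y = 2333.40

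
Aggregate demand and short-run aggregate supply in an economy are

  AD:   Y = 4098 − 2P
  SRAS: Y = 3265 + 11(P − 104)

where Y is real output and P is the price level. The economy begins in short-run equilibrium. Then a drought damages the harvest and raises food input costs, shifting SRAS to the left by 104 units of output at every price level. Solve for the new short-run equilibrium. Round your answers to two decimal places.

This is a negative supply shock: SRAS shifts left.
New SRAS: Y = 2017 + 11P.
Set AD = SRAS: 4098 − 2P = 2017 + 11P, so 2081 = 13P and P = 160.08.
Substituting into AD, Y = 3777.85.

P = 160.08, Y = 3777.85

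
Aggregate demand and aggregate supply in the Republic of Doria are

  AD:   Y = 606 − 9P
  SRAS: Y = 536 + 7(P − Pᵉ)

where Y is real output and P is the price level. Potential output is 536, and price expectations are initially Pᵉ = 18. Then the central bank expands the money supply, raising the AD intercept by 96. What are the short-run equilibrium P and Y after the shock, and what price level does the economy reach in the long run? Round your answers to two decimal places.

AD shifts right: new AD is Y = 702 − 9P. With Pᵉ = 18, SRAS is Y = 410 + 7P.
Short run: 702 − 9P = 410 + 7P gives 292 = 16P, so P = 18.25 and Y = 702 − 9P = 537.75.
Y = 537.75 is above potential 536; expectations adjust and SRAS shifts left until Y = 536.
Long run: on the new AD curve, 536 = 702 − 9P gives P = 18.44.

Short run: P = 18.25, Y = 537.75. Long run: P = 18.44.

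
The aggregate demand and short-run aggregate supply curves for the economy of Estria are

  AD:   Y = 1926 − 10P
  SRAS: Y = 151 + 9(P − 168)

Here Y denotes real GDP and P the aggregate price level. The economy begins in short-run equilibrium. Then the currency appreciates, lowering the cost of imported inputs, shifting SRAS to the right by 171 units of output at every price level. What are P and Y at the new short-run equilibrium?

P = 164, Y = 286

This is a positive supply shock: SRAS shifts right.
New SRAS: Y = 9P − 1190.
Set AD = SRAS: 1926 − 10P = 9P − 1190, so 3116 = 19P and P = 164.
Y = 1926 − 10·164 = 286.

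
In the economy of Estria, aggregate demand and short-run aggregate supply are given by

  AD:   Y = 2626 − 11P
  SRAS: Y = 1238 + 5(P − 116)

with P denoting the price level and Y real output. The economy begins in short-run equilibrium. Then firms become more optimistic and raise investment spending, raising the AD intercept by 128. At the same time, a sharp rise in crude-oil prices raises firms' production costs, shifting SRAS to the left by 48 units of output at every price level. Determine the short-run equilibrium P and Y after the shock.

P = 134, Y = 1280

After both shocks: AD is Y = 2754 − 11P and SRAS is Y = 610 + 5P.
Setting them equal: 2144 = 16P, so P = 134.
Y = 2754 − 11·134 = 1280.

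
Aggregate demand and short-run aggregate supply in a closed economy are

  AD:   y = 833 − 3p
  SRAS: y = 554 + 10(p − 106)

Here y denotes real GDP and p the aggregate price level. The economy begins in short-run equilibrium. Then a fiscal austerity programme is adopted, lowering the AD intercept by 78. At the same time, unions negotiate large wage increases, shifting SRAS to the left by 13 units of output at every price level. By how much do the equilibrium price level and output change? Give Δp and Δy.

Δp = -5, Δy = -63

After both shocks: AD is y = 755 − 3p and SRAS is y = 10p − 519.
Setting them equal: 1274 = 13p, so p = 98.
y = 755 − 3·98 = 461.
Initially p = 103, y = 524, so Δp = -5 and Δy = -63.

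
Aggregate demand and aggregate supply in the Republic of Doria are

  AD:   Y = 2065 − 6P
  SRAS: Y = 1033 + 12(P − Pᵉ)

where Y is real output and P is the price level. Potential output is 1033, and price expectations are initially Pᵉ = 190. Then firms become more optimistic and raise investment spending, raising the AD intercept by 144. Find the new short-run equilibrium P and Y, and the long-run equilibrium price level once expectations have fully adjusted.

AD shifts right: new AD is Y = 2209 − 6P. With Pᵉ = 190, SRAS is Y = 12P − 1247.
Short run: 2209 − 6P = 12P − 1247 gives 3456 = 18P, so P = 192 and Y = 2209 − 6·192 = 1057.
Y = 1057 is above potential 1033; expectations adjust and SRAS shifts left until Y = 1033.
Long run: on the new AD curve, 1033 = 2209 − 6P gives P = 196.

Short run: P = 192, Y = 1057. Long run: P = 196.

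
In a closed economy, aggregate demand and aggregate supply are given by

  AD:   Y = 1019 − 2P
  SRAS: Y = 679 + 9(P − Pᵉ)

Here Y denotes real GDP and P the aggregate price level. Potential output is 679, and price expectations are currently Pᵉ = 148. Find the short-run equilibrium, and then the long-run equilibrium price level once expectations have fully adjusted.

Short run: P = 152, Y = 715. Long run: P = 170.

Short run: with Pᵉ = 148, SRAS is Y = 9P − 653. Setting AD = SRAS gives 1672 = 11P, so P = 152 and Y = 1019 − 2·152 = 715.
Output 715 is above potential 679, so over time expected prices rise and SRAS shifts left until Y returns to 679.
Long run: Y = 679 on the AD curve gives 679 = 1019 − 2P, so P = 170.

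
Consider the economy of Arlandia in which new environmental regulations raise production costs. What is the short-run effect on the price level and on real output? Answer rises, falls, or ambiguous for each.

This is an adverse supply shock: SRAS shifts left.
Moving along the downward-sloping AD curve, P rises and Y falls.

Price level: rises; output: falls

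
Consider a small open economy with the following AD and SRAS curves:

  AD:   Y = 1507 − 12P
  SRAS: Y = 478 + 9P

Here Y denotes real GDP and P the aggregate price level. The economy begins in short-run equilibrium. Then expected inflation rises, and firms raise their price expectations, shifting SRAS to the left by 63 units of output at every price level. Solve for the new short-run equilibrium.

P = 52, Y = 883

This is a negative supply shock: SRAS shifts left.
New SRAS: Y = 415 + 9P.
Set AD = SRAS: 1507 − 12P = 415 + 9P, so 1092 = 21P and P = 52.
Y = 1507 − 12·52 = 883.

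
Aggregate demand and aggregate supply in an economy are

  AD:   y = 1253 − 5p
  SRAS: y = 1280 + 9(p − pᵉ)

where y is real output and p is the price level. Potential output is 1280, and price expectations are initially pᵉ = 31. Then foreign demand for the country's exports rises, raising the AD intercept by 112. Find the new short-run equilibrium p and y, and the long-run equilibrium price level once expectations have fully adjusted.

Short run: p = 26, y = 1235. Long run: p = 17.

AD shifts right: new AD is y = 1365 − 5p. With pᵉ = 31, SRAS is y = 1001 + 9p.
Short run: 1365 − 5p = 1001 + 9p gives 364 = 14p, so p = 26 and y = 1365 − 5·26 = 1235.
y = 1235 is below potential 1280; expectations adjust and SRAS shifts right until y = 1280.
Long run: on the new AD curve, 1280 = 1365 − 5p gives p = 17.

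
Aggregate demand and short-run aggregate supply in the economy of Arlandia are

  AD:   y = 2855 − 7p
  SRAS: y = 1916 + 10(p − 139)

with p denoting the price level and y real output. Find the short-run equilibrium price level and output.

Write SRAS as y = 1916 + 10p − 1390 = 526 + 10p.
Set AD = SRAS: 2855 − 7p = 526 + 10p, so 2329 = 17p and p = 137.
Then y = 2855 − 7·137 = 1896.

p = 137, y = 1896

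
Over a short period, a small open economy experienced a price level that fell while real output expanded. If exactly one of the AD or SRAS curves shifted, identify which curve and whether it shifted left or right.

SRAS shifted right

P fell and Y rose. An AD shift moves P and Y in the same direction; an SRAS shift moves them in opposite directions.
Here P and Y moved in opposite directions, so the SRAS curve shifted.
Since Y rose, SRAS shifted right.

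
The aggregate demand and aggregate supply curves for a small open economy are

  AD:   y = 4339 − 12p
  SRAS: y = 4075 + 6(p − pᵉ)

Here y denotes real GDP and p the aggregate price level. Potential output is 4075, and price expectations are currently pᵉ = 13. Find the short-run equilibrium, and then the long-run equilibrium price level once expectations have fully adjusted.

Short run: p = 19, y = 4111. Long run: p = 22.

Short run: with pᵉ = 13, SRAS is y = 3997 + 6p. Setting AD = SRAS gives 342 = 18p, so p = 19 and y = 4339 − 12·19 = 4111.
Output 4111 is above potential 4075, so over time expected prices rise and SRAS shifts left until y returns to 4075.
Long run: y = 4075 on the AD curve gives 4075 = 4339 − 12p, so p = 22.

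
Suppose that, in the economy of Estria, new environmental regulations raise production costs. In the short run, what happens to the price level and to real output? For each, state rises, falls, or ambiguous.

This is an adverse supply shock: SRAS shifts left.
Moving along the downward-sloping AD curve, P rises and Y falls.

Price level: rises; output: falls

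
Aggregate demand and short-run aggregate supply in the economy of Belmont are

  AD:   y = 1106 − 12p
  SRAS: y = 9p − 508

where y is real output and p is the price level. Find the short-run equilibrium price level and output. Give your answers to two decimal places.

p = 76.86, y = 183.71

Set AD = SRAS: 1106 − 12p = 9p − 508, so 1614 = 21p and p = 76.86.
Substituting into AD, y = 1106 − 12p = 183.71.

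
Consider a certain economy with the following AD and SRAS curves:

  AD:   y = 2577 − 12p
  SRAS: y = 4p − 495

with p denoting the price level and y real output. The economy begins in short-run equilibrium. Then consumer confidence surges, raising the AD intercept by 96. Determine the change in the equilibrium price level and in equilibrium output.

This is a positive demand shock: AD shifts right.
New AD: y = 2673 − 12p.
Set AD = SRAS: 2673 − 12p = 4p − 495, so 3168 = 16p and p = 198.
y = 2673 − 12·198 = 297.
Initially p = 192, y = 273, so Δp = +6 and Δy = +24.

Δp = +6, Δy = +24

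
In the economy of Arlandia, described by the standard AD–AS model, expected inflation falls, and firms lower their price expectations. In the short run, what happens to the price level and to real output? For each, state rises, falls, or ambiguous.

This is a favourable supply shock: SRAS shifts right.
Moving along the downward-sloping AD curve, P falls and Y rises.

Price level: falls; output: rises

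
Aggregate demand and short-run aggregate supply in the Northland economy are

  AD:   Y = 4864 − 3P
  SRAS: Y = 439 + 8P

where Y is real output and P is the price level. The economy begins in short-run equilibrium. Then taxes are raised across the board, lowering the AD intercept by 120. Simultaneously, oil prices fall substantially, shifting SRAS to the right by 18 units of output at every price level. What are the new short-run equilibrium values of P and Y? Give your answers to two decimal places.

After both shocks: AD is Y = 4744 − 3P and SRAS is Y = 457 + 8P.
Setting them equal: 4287 = 11P, so P = 389.73.
Substituting into AD, Y = 3574.82.

P = 389.73, Y = 3574.82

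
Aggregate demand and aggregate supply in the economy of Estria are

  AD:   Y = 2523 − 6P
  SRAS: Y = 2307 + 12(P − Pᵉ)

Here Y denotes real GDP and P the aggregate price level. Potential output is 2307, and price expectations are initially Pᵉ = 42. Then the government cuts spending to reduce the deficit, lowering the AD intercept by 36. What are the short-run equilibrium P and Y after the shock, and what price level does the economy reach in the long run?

AD shifts left: new AD is Y = 2487 − 6P. With Pᵉ = 42, SRAS is Y = 1803 + 12P.
Short run: 2487 − 6P = 1803 + 12P gives 684 = 18P, so P = 38 and Y = 2487 − 6·38 = 2259.
Y = 2259 is below potential 2307; expectations adjust and SRAS shifts right until Y = 2307.
Long run: on the new AD curve, 2307 = 2487 − 6P gives P = 30.

Short run: P = 38, Y = 2259. Long run: P = 30.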